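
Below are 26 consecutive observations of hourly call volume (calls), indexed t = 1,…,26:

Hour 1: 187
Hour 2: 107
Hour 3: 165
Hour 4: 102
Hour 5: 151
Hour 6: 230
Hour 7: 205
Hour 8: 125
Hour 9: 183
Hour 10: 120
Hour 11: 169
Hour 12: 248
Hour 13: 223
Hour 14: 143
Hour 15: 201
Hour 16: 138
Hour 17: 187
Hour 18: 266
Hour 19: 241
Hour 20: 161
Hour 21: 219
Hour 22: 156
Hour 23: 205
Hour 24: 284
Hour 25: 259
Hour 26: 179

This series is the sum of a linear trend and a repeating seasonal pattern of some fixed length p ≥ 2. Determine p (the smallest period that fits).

6

First differences y_{t+1} − y_t: -80, 58, -63, 49, 79, -25, -80, 58, -63, 49, 79, -25, -80, 58, …
The difference pattern repeats every 6 terms and not for any smaller step, so p = 6.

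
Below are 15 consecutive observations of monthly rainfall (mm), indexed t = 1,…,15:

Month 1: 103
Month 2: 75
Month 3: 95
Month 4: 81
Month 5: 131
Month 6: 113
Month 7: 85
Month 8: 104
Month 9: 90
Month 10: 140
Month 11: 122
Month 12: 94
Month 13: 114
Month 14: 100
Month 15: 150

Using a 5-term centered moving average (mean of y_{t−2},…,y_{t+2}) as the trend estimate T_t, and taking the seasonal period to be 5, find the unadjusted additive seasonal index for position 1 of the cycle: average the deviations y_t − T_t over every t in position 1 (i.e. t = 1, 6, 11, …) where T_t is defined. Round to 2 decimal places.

10.10

Season position 1 occurs at t = 6, 11 (where T_t is defined).
t=6: T_6 = 102.8000; y_6 − T_6 = 113 − 102.8000 = 10.2000
t=11: T_11 = 112.0000; y_11 − T_11 = 122 − 112.0000 = 10.0000
Mean deviation: (10.2000 + 10.0000) / 2 = 10.10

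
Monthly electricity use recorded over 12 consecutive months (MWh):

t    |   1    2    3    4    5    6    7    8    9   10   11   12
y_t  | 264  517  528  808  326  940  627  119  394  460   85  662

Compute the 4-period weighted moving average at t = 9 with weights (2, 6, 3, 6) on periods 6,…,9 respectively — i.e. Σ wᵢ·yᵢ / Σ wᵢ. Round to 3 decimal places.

Weighted sum: 2·940 + 6·627 + 3·119 + 6·394 = 1880 + 3762 + 357 + 2364 = 8363
Weight total: 2 + 6 + 3 + 6 = 17
WMA = 8363 / 17 = 491.941

491.941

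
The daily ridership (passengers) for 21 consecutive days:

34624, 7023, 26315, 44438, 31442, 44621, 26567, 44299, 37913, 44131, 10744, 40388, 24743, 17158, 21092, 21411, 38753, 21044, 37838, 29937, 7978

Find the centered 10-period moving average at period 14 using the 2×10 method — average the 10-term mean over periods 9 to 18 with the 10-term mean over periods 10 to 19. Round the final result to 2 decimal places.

Sum over 9–18: 37913 + 44131 + 10744 + 40388 + 24743 + 17158 + 21092 + 21411 + 38753 + 21044 = 277377
Sum over 10–19: 44131 + 10744 + 40388 + 24743 + 17158 + 21092 + 21411 + 38753 + 21044 + 37838 = 277302
CMA at t=14 = (277377 + 277302) / (2·10) = 554679 / 20 = 27733.95

27733.95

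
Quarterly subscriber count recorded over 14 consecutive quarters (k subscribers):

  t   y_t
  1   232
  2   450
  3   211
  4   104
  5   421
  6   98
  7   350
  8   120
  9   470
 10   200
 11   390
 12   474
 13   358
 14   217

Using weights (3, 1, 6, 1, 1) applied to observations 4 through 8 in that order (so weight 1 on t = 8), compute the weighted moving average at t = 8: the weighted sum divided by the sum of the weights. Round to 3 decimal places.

Weighted sum: 3·104 + 1·421 + 6·98 + 1·350 + 1·120 = 312 + 421 + 588 + 350 + 120 = 1791
Weight total: 3 + 1 + 6 + 1 + 1 = 12
WMA = 1791 / 12 = 149.250

149.250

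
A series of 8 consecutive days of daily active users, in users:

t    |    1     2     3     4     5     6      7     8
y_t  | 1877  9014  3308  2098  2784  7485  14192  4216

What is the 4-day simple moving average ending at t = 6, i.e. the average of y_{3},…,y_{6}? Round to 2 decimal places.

3918.75

Sum of periods 3–6: 3308 + 2098 + 2784 + 7485 = 15675
Divide by 4: 15675 / 4 = 3918.75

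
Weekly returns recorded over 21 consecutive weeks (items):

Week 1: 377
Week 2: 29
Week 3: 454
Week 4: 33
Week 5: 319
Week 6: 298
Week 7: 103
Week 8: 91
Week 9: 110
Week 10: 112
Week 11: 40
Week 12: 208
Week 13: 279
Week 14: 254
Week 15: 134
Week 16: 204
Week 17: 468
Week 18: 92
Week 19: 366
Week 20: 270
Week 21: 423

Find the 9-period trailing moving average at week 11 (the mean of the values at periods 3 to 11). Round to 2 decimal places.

Sum of periods 3–11: 454 + 33 + 319 + 298 + 103 + 91 + 110 + 112 + 40 = 1560
Divide by 9: 1560 / 9 = 173.33

173.33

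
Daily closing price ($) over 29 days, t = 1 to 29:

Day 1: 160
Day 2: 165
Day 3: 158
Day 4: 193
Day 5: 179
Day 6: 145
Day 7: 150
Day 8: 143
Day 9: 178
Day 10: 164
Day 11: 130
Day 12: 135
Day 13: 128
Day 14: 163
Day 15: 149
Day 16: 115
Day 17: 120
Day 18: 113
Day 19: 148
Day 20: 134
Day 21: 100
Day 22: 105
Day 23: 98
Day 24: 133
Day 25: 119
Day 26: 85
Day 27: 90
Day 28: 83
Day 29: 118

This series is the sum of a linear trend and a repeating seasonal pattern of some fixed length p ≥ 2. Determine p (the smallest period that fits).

First differences y_{t+1} − y_t: 5, -7, 35, -14, -34, 5, -7, 35, -14, -34, 5, -7, …
The difference pattern repeats every 5 terms and not for any smaller step, so p = 5.

5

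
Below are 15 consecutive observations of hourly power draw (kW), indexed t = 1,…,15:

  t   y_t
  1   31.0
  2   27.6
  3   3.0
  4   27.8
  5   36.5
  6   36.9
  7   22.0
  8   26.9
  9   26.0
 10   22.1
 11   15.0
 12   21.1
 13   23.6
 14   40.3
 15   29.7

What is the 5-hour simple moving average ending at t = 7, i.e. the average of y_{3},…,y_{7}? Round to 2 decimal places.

Sum of periods 3–7: 3.0 + 27.8 + 36.5 + 36.9 + 22.0 = 126.2
Divide by 5: 126.2 / 5 = 25.24

25.24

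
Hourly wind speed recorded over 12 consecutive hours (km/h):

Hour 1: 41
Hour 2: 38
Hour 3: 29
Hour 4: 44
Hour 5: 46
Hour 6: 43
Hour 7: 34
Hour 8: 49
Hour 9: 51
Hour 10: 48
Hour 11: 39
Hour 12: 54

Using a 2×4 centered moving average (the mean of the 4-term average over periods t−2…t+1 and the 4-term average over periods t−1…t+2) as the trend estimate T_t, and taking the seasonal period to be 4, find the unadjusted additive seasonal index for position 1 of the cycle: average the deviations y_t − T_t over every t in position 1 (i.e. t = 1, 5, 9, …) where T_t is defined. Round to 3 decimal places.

4.875

Season position 1 occurs at t = 5, 9 (where T_t is defined).
t=5: T_5 = 41.12500; y_5 − T_5 = 46 − 41.12500 = 4.87500
t=9: T_9 = 46.12500; y_9 − T_9 = 51 − 46.12500 = 4.87500
Mean deviation: (4.87500 + 4.87500) / 2 = 4.875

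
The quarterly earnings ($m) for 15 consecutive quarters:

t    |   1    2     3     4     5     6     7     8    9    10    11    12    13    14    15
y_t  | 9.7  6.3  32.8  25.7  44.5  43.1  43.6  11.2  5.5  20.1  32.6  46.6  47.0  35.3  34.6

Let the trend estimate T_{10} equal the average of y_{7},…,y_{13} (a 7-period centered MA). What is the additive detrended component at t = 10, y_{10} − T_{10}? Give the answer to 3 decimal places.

-9.414

Trend T_10 = (43.6 + 11.2 + 5.5 + 20.1 + 32.6 + 46.6 + 47.0) / 7 = 206.6/7 = 29.51429
Detrended value: 20.1 − 29.51429 = -9.414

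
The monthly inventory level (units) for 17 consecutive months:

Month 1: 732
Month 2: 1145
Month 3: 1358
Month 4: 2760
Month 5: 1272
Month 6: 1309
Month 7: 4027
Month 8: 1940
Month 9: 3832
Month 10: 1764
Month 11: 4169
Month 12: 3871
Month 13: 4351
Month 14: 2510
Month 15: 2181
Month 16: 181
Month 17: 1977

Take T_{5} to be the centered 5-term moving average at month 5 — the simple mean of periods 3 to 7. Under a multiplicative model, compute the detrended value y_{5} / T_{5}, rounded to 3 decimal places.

Trend T_5 = (1358 + 2760 + 1272 + 1309 + 4027) / 5 = 10726/5 = 2145.20000
Ratio to trend: 1272 / 2145.20000 = 0.593

0.593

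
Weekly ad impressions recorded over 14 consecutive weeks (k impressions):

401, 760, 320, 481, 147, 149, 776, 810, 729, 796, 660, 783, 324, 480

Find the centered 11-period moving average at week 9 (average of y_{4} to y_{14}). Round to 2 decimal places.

557.73

Sum of periods 4–14: 481 + 147 + 149 + 776 + 810 + 729 + 796 + 660 + 783 + 324 + 480 = 6135
Divide by 11: 6135 / 11 = 557.73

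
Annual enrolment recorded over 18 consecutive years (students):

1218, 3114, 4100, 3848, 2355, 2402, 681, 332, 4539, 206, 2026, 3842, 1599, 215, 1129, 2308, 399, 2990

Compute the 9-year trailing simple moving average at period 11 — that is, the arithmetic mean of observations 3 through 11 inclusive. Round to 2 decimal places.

Sum of periods 3–11: 4100 + 3848 + 2355 + 2402 + 681 + 332 + 4539 + 206 + 2026 = 20489
Divide by 9: 20489 / 9 = 2276.56

2276.56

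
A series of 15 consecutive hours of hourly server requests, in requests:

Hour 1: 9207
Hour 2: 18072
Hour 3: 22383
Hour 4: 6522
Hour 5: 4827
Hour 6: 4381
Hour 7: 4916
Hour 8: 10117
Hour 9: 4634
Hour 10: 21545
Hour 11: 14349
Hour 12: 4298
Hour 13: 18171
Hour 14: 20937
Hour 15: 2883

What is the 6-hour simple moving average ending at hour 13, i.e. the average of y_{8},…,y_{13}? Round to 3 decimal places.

12185.667

Sum of periods 8–13: 10117 + 4634 + 21545 + 14349 + 4298 + 18171 = 73114
Divide by 6: 73114 / 6 = 12185.667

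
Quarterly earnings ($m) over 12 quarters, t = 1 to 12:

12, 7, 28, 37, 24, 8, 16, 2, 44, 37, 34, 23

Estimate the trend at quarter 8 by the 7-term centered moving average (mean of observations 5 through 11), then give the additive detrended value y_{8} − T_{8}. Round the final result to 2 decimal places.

Trend T_8 = (24 + 8 + 16 + 2 + 44 + 37 + 34) / 7 = 165/7 = 23.5714
Detrended value: 2 − 23.5714 = -21.57

-21.57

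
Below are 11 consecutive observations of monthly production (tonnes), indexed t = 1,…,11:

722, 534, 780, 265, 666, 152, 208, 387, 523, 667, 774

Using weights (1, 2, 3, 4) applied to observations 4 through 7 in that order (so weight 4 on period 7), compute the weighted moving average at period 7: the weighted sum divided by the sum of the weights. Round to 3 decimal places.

Weighted sum: 1·265 + 2·666 + 3·152 + 4·208 = 265 + 1332 + 456 + 832 = 2885
Weight total: 1 + 2 + 3 + 4 = 10
WMA = 2885 / 10 = 288.500

288.500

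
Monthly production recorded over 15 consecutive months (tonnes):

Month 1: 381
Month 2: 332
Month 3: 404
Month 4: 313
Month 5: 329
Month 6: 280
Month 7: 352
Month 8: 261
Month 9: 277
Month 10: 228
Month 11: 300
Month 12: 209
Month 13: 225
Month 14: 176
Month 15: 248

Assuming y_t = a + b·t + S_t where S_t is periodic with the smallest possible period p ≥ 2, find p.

First differences y_{t+1} − y_t: -49, 72, -91, 16, -49, 72, -91, 16, -49, 72, …
The difference pattern repeats every 4 terms and not for any smaller step, so p = 4.

4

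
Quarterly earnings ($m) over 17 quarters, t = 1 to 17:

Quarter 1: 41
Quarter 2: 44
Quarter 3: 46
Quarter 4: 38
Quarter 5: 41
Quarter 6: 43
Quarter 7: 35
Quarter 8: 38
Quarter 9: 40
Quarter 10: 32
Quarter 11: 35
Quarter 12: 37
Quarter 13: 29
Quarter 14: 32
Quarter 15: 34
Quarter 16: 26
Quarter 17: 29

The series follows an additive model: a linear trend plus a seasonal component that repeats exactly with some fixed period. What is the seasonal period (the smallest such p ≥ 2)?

First differences y_{t+1} − y_t: 3, 2, -8, 3, 2, -8, 3, 2, …
The difference pattern repeats every 3 terms and not for any smaller step, so p = 3.

3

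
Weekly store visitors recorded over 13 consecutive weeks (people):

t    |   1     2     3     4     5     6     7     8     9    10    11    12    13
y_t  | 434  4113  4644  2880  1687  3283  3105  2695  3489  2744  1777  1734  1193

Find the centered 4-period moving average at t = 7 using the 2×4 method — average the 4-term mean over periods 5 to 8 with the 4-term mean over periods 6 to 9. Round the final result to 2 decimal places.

Sum over 5–8: 1687 + 3283 + 3105 + 2695 = 10770
Sum over 6–9: 3283 + 3105 + 2695 + 3489 = 12572
CMA at t=7 = (10770 + 12572) / (2·4) = 23342 / 8 = 2917.75

2917.75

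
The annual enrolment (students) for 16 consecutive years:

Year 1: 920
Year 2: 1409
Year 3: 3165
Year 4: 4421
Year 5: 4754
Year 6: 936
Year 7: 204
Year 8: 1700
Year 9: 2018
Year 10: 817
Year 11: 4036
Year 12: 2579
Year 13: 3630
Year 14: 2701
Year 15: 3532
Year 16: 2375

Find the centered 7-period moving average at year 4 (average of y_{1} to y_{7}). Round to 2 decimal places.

Sum of periods 1–7: 920 + 1409 + 3165 + 4421 + 4754 + 936 + 204 = 15809
Divide by 7: 15809 / 7 = 2258.43

2258.43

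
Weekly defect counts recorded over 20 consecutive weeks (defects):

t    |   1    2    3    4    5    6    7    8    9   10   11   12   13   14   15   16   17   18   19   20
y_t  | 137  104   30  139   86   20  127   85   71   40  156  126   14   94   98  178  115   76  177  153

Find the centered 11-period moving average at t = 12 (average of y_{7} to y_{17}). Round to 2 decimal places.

Sum of periods 7–17: 127 + 85 + 71 + 40 + 156 + 126 + 14 + 94 + 98 + 178 + 115 = 1104
Divide by 11: 1104 / 11 = 100.36

100.36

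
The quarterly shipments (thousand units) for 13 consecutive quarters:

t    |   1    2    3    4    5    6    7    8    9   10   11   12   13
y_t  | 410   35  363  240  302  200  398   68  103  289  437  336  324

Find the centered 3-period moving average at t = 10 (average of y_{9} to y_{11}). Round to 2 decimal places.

Sum of periods 9–11: 103 + 289 + 437 = 829
Divide by 3: 829 / 3 = 276.33

276.33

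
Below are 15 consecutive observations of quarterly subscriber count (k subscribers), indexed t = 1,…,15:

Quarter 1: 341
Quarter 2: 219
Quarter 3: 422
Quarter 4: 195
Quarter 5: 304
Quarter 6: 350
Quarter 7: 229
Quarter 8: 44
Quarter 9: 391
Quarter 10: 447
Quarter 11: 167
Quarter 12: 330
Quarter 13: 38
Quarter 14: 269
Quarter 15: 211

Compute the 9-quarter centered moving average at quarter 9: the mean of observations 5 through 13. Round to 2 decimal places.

Sum of periods 5–13: 304 + 350 + 229 + 44 + 391 + 447 + 167 + 330 + 38 = 2300
Divide by 9: 2300 / 9 = 255.56

255.56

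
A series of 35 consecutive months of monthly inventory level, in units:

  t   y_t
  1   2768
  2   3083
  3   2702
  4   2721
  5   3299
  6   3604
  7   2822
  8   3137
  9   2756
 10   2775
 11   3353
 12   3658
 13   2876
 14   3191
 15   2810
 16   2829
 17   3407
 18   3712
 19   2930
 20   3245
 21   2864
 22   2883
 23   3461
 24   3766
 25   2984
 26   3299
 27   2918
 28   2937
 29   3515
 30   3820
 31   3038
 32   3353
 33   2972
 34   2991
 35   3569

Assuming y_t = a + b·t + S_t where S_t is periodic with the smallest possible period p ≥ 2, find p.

6

First differences y_{t+1} − y_t: 315, -381, 19, 578, 305, -782, 315, -381, 19, 578, 305, -782, 315, -381, …
The difference pattern repeats every 6 terms and not for any smaller step, so p = 6.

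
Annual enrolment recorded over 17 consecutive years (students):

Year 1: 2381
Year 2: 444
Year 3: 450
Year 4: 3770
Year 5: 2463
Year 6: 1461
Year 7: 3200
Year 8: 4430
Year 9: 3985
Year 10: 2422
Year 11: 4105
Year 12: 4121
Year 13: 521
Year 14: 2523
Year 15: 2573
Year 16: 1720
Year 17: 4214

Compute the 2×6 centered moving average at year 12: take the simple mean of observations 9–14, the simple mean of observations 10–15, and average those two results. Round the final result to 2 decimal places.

2828.50

Sum over 9–14: 3985 + 2422 + 4105 + 4121 + 521 + 2523 = 17677
Sum over 10–15: 2422 + 4105 + 4121 + 521 + 2523 + 2573 = 16265
CMA at t=12 = (17677 + 16265) / (2·6) = 33942 / 12 = 2828.50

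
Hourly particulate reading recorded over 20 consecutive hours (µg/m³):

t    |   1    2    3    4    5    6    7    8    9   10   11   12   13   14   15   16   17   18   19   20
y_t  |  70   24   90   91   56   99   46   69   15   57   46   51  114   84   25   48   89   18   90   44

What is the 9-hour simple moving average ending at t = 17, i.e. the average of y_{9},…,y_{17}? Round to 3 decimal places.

58.778

Sum of periods 9–17: 15 + 57 + 46 + 51 + 114 + 84 + 25 + 48 + 89 = 529
Divide by 9: 529 / 9 = 58.778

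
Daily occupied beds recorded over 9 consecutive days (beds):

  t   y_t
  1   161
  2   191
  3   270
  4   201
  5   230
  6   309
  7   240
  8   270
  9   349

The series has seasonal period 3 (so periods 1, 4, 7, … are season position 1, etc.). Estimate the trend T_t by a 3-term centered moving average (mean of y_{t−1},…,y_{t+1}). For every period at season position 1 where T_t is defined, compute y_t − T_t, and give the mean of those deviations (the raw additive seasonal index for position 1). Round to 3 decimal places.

-32.833

Season position 1 occurs at t = 4, 7 (where T_t is defined).
t=4: T_4 = 233.66667; y_4 − T_4 = 201 − 233.66667 = -32.66667
t=7: T_7 = 273.00000; y_7 − T_7 = 240 − 273.00000 = -33.00000
Mean deviation: (-32.66667 + -33.00000) / 2 = -32.833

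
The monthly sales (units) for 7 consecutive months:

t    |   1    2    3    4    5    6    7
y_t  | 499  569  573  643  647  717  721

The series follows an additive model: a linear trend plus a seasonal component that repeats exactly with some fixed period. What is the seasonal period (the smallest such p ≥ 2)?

2

First differences y_{t+1} − y_t: 70, 4, 70, 4, 70, 4, …
The difference pattern repeats every 2 terms and not for any smaller step, so p = 2.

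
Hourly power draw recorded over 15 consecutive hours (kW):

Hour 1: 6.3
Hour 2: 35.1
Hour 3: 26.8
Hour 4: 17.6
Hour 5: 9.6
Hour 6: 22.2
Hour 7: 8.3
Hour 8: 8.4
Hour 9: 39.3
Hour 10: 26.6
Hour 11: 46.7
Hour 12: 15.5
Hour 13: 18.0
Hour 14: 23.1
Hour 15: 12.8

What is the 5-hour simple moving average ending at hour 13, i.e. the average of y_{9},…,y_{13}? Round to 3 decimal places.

Sum of periods 9–13: 39.3 + 26.6 + 46.7 + 15.5 + 18.0 = 146.1
Divide by 5: 146.1 / 5 = 29.220

29.220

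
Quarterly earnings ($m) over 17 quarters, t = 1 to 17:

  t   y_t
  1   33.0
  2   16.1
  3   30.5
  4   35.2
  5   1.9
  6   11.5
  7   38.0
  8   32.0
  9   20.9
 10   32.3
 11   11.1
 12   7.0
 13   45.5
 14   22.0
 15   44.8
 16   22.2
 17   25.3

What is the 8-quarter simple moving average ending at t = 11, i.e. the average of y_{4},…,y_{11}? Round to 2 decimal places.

22.86

Sum of periods 4–11: 35.2 + 1.9 + 11.5 + 38.0 + 32.0 + 20.9 + 32.3 + 11.1 = 182.9
Divide by 8: 182.9 / 8 = 22.86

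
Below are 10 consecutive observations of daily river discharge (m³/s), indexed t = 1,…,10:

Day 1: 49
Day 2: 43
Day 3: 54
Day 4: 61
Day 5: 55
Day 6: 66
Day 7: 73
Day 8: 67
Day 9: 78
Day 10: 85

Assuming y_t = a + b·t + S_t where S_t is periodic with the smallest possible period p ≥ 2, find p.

First differences y_{t+1} − y_t: -6, 11, 7, -6, 11, 7, -6, 11, …
The difference pattern repeats every 3 terms and not for any smaller step, so p = 3.

3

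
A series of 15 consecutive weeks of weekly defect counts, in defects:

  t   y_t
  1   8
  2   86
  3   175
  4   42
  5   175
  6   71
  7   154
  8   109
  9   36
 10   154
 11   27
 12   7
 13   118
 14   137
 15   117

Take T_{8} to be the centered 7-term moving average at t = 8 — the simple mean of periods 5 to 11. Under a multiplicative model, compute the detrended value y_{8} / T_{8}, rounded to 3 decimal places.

Trend T_8 = (175 + 71 + 154 + 109 + 36 + 154 + 27) / 7 = 726/7 = 103.71429
Ratio to trend: 109 / 103.71429 = 1.051

1.051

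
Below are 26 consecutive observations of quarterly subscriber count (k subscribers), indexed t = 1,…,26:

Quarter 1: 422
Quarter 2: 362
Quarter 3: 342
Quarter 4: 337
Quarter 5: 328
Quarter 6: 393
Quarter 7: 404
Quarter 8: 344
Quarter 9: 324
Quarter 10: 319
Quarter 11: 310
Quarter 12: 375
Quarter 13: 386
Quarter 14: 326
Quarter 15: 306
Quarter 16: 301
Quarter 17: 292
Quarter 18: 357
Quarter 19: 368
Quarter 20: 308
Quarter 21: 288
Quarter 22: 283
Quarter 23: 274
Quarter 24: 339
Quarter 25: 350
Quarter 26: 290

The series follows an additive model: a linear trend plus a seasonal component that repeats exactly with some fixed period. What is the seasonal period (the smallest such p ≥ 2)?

First differences y_{t+1} − y_t: -60, -20, -5, -9, 65, 11, -60, -20, -5, -9, 65, 11, -60, -20, …
The difference pattern repeats every 6 terms and not for any smaller step, so p = 6.

6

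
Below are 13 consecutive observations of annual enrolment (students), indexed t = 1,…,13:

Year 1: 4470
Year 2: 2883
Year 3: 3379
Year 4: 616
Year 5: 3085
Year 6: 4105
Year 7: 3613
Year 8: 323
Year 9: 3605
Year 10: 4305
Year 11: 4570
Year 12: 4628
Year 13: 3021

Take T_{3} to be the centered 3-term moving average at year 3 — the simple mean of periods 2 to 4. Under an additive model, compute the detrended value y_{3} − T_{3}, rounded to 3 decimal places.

Trend T_3 = (2883 + 3379 + 616) / 3 = 6878/3 = 2292.66667
Detrended value: 3379 − 2292.66667 = 1086.333

1086.333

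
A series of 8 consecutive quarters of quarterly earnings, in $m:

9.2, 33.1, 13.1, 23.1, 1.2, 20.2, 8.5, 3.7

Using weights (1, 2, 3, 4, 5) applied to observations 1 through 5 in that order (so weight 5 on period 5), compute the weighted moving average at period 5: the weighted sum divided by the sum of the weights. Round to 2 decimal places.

14.21

Weighted sum: 1·9.2 + 2·33.1 + 3·13.1 + 4·23.1 + 5·1.2 = 9.2 + 66.2 + 39.3 + 92.4 + 6.0 = 213.1
Weight total: 1 + 2 + 3 + 4 + 5 = 15
WMA = 213.1 / 15 = 14.21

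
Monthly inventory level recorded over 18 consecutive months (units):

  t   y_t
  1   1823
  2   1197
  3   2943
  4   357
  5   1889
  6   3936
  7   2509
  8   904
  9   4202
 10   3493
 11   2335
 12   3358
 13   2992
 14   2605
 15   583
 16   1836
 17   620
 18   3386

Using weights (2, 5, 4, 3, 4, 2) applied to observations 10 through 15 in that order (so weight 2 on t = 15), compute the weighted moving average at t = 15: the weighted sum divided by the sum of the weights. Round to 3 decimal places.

Weighted sum: 2·3493 + 5·2335 + 4·3358 + 3·2992 + 4·2605 + 2·583 = 6986 + 11675 + 13432 + 8976 + 10420 + 1166 = 52655
Weight total: 2 + 5 + 4 + 3 + 4 + 2 = 20
WMA = 52655 / 20 = 2632.750

2632.750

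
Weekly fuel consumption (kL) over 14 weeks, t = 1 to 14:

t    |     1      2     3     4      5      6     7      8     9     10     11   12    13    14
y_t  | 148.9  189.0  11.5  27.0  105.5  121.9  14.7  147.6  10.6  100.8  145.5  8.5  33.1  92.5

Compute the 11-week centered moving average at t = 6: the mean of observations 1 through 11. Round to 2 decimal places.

93.00

Sum of periods 1–11: 148.9 + 189.0 + 11.5 + 27.0 + 105.5 + 121.9 + 14.7 + 147.6 + 10.6 + 100.8 + 145.5 = 1023.0
Divide by 11: 1023.0 / 11 = 93.00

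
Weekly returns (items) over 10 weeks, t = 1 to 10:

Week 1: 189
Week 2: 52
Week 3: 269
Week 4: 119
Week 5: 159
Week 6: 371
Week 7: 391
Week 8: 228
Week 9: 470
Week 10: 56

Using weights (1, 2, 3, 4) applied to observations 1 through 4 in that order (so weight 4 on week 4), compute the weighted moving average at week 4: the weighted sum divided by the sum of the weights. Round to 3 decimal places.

157.600

Weighted sum: 1·189 + 2·52 + 3·269 + 4·119 = 189 + 104 + 807 + 476 = 1576
Weight total: 1 + 2 + 3 + 4 = 10
WMA = 1576 / 10 = 157.600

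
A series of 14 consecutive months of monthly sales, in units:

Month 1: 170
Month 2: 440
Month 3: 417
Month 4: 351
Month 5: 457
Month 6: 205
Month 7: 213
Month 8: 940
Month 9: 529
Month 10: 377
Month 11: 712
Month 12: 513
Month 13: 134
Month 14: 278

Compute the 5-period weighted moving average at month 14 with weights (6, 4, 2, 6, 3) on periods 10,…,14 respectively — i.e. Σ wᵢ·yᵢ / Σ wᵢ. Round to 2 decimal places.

370.19

Weighted sum: 6·377 + 4·712 + 2·513 + 6·134 + 3·278 = 2262 + 2848 + 1026 + 804 + 834 = 7774
Weight total: 6 + 4 + 2 + 6 + 3 = 21
WMA = 7774 / 21 = 370.19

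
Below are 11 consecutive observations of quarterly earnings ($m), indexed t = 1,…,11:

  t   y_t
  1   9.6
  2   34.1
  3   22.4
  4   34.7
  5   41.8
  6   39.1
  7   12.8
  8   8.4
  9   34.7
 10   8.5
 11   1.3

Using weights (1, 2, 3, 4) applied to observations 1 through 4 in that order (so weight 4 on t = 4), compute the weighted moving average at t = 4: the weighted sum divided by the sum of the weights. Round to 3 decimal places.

Weighted sum: 1·9.6 + 2·34.1 + 3·22.4 + 4·34.7 = 9.6 + 68.2 + 67.2 + 138.8 = 283.8
Weight total: 1 + 2 + 3 + 4 = 10
WMA = 283.8 / 10 = 28.380

28.380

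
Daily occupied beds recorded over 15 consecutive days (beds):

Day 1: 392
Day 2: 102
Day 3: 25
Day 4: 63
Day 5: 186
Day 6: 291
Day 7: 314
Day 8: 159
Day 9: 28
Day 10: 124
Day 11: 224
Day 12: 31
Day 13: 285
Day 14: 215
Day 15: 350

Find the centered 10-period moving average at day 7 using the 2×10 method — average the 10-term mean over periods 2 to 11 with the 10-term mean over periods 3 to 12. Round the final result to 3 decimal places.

Sum over 2–11: 102 + 25 + 63 + 186 + 291 + 314 + 159 + 28 + 124 + 224 = 1516
Sum over 3–12: 25 + 63 + 186 + 291 + 314 + 159 + 28 + 124 + 224 + 31 = 1445
CMA at t=7 = (1516 + 1445) / (2·10) = 2961 / 20 = 148.050

148.050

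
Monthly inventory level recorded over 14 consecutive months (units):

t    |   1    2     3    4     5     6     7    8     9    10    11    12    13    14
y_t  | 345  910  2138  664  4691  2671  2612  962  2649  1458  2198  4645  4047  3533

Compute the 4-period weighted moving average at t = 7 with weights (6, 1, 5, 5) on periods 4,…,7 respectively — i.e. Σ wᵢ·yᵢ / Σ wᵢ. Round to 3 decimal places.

2064.118

Weighted sum: 6·664 + 1·4691 + 5·2671 + 5·2612 = 3984 + 4691 + 13355 + 13060 = 35090
Weight total: 6 + 1 + 5 + 5 = 17
WMA = 35090 / 17 = 2064.118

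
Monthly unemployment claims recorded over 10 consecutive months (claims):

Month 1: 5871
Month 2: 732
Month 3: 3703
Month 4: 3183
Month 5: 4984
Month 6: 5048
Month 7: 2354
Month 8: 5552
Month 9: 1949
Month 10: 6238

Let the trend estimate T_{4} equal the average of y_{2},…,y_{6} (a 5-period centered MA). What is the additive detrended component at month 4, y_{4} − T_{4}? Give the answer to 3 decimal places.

-347.000

Trend T_4 = (732 + 3703 + 3183 + 4984 + 5048) / 5 = 17650/5 = 3530.00000
Detrended value: 3183 − 3530.00000 = -347.000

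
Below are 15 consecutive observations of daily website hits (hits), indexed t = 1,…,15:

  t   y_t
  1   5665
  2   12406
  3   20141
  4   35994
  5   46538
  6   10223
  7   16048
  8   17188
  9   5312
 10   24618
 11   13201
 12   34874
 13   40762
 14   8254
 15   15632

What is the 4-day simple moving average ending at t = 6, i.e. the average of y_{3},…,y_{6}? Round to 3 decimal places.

Sum of periods 3–6: 20141 + 35994 + 46538 + 10223 = 112896
Divide by 4: 112896 / 4 = 28224.000

28224.000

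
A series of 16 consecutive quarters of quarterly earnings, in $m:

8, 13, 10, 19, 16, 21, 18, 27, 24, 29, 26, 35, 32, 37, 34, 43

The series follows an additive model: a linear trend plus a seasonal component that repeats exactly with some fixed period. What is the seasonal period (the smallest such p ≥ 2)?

4

First differences y_{t+1} − y_t: 5, -3, 9, -3, 5, -3, 9, -3, 5, -3, …
The difference pattern repeats every 4 terms and not for any smaller step, so p = 4.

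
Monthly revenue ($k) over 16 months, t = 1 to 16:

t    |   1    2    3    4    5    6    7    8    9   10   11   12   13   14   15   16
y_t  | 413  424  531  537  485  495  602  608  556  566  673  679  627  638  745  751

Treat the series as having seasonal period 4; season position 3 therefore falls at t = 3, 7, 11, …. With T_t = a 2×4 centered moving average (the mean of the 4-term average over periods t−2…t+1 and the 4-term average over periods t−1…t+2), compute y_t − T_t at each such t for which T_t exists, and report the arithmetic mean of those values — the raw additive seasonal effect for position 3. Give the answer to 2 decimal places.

45.67

Season position 3 occurs at t = 3, 7, 11 (where T_t is defined).
t=3: T_3 = 485.2500; y_3 − T_3 = 531 − 485.2500 = 45.7500
t=7: T_7 = 556.3750; y_7 − T_7 = 602 − 556.3750 = 45.6250
t=11: T_11 = 627.3750; y_11 − T_11 = 673 − 627.3750 = 45.6250
Mean deviation: (45.7500 + 45.6250 + 45.6250) / 3 = 45.67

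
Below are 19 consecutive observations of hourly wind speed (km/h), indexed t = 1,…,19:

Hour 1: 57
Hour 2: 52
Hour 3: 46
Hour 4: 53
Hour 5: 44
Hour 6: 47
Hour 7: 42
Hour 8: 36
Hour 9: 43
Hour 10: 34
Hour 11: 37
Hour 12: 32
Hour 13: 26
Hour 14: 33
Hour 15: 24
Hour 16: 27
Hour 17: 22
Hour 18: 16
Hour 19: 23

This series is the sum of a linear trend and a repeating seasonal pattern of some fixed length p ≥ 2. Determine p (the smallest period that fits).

5

First differences y_{t+1} − y_t: -5, -6, 7, -9, 3, -5, -6, 7, -9, 3, -5, -6, …
The difference pattern repeats every 5 terms and not for any smaller step, so p = 5.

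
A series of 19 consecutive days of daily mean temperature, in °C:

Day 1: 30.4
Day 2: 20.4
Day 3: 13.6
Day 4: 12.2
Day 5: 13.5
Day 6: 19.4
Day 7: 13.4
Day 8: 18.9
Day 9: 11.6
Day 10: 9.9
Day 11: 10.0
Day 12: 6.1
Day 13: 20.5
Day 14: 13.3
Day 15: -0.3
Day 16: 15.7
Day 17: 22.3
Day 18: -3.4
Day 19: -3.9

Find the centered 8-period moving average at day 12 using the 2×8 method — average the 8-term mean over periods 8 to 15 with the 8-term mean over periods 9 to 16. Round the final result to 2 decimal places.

Sum over 8–15: 18.9 + 11.6 + 9.9 + 10.0 + 6.1 + 20.5 + 13.3 + (-0.3) = 90.0
Sum over 9–16: 11.6 + 9.9 + 10.0 + 6.1 + 20.5 + 13.3 + (-0.3) + 15.7 = 86.8
CMA at t=12 = (90.0 + 86.8) / (2·8) = 176.8 / 16 = 11.05

11.05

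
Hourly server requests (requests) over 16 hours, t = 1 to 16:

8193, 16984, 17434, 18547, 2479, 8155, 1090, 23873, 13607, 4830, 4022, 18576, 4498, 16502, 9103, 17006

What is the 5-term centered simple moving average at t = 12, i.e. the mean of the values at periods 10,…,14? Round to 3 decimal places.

9685.600

Sum of periods 10–14: 4830 + 4022 + 18576 + 4498 + 16502 = 48428
Divide by 5: 48428 / 5 = 9685.600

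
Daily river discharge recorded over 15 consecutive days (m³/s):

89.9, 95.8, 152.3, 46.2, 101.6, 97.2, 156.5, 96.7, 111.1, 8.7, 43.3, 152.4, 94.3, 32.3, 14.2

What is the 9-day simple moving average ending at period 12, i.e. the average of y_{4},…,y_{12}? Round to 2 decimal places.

90.41

Sum of periods 4–12: 46.2 + 101.6 + 97.2 + 156.5 + 96.7 + 111.1 + 8.7 + 43.3 + 152.4 = 813.7
Divide by 9: 813.7 / 9 = 90.41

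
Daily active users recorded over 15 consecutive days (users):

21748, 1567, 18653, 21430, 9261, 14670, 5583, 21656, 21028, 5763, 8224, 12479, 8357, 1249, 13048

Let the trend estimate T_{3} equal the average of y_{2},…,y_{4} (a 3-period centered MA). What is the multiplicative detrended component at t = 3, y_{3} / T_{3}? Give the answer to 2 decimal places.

Trend T_3 = (1567 + 18653 + 21430) / 3 = 41650/3 = 13883.3333
Ratio to trend: 18653 / 13883.3333 = 1.34

1.34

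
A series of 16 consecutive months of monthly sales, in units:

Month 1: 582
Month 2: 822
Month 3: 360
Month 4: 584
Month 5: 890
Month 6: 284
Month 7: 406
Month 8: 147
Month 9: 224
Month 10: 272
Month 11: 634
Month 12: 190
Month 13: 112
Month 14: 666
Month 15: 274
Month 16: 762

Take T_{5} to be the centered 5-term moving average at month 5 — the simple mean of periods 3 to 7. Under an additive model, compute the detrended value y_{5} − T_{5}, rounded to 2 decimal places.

Trend T_5 = (360 + 584 + 890 + 284 + 406) / 5 = 2524/5 = 504.8000
Detrended value: 890 − 504.8000 = 385.20

385.20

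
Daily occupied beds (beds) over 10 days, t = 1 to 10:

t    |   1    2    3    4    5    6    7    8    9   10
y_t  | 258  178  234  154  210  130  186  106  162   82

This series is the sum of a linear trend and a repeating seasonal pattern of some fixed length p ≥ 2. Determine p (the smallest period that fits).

2

First differences y_{t+1} − y_t: -80, 56, -80, 56, -80, 56, …
The difference pattern repeats every 2 terms and not for any smaller step, so p = 2.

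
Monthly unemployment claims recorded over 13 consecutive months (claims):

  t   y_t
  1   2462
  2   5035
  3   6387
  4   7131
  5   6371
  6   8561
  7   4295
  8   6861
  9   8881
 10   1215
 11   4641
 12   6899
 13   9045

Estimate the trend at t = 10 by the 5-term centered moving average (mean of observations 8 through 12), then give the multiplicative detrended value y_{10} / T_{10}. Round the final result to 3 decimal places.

Trend T_10 = (6861 + 8881 + 1215 + 4641 + 6899) / 5 = 28497/5 = 5699.40000
Ratio to trend: 1215 / 5699.40000 = 0.213

0.213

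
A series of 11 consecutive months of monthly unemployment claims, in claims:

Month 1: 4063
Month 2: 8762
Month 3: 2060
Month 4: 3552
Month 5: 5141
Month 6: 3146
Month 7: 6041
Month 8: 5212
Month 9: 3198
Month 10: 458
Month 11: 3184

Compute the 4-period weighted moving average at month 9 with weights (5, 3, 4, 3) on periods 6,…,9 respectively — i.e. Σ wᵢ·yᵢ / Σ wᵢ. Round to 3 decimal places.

4286.333

Weighted sum: 5·3146 + 3·6041 + 4·5212 + 3·3198 = 15730 + 18123 + 20848 + 9594 = 64295
Weight total: 5 + 3 + 4 + 3 = 15
WMA = 64295 / 15 = 4286.333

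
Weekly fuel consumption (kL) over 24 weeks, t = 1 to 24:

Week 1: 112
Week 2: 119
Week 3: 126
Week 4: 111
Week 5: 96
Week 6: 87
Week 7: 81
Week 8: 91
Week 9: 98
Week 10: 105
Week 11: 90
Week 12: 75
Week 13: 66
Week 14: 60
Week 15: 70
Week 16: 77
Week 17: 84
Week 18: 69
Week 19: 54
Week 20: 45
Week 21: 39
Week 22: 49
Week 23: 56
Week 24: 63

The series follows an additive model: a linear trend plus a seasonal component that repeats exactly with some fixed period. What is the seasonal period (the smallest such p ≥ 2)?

First differences y_{t+1} − y_t: 7, 7, -15, -15, -9, -6, 10, 7, 7, -15, -15, -9, -6, 10, 7, 7, …
The difference pattern repeats every 7 terms and not for any smaller step, so p = 7.

7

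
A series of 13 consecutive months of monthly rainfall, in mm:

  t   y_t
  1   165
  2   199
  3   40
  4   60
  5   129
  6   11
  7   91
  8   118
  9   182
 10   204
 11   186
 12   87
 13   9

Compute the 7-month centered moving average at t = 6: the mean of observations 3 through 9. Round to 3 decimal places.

90.143

Sum of periods 3–9: 40 + 60 + 129 + 11 + 91 + 118 + 182 = 631
Divide by 7: 631 / 7 = 90.143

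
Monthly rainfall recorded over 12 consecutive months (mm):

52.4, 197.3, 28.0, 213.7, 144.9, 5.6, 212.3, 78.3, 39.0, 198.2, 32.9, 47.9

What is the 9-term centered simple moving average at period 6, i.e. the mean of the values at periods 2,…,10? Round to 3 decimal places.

Sum of periods 2–10: 197.3 + 28.0 + 213.7 + 144.9 + 5.6 + 212.3 + 78.3 + 39.0 + 198.2 = 1117.3
Divide by 9: 1117.3 / 9 = 124.144

124.144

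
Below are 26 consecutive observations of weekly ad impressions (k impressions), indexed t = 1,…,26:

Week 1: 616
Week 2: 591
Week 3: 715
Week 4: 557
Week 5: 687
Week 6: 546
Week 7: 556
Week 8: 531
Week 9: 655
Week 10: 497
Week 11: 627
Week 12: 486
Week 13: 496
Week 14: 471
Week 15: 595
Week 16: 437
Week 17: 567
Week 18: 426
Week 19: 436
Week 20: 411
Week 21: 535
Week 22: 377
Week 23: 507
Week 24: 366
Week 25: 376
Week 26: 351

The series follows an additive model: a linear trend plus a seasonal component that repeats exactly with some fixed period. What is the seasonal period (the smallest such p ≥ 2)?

6

First differences y_{t+1} − y_t: -25, 124, -158, 130, -141, 10, -25, 124, -158, 130, -141, 10, -25, 124, …
The difference pattern repeats every 6 terms and not for any smaller step, so p = 6.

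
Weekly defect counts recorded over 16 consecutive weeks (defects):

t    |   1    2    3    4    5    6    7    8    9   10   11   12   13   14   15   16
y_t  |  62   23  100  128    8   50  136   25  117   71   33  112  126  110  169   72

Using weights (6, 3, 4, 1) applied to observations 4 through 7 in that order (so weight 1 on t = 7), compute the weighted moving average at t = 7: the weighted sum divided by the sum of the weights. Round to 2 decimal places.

Weighted sum: 6·128 + 3·8 + 4·50 + 1·136 = 768 + 24 + 200 + 136 = 1128
Weight total: 6 + 3 + 4 + 1 = 14
WMA = 1128 / 14 = 80.57

80.57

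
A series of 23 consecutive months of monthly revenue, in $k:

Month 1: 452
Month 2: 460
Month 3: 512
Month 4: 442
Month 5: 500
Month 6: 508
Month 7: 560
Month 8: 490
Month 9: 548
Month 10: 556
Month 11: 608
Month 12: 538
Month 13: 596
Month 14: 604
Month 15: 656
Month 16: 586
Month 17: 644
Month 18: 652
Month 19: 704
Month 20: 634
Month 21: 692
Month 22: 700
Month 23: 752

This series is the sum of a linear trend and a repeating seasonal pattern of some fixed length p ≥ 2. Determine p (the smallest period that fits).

4

First differences y_{t+1} − y_t: 8, 52, -70, 58, 8, 52, -70, 58, 8, 52, …
The difference pattern repeats every 4 terms and not for any smaller step, so p = 4.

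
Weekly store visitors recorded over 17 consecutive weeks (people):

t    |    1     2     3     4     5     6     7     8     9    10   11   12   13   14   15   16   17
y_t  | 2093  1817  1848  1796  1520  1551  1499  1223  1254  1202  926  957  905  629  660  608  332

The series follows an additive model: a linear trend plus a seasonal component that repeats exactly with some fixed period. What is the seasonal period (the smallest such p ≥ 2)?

3

First differences y_{t+1} − y_t: -276, 31, -52, -276, 31, -52, -276, 31, …
The difference pattern repeats every 3 terms and not for any smaller step, so p = 3.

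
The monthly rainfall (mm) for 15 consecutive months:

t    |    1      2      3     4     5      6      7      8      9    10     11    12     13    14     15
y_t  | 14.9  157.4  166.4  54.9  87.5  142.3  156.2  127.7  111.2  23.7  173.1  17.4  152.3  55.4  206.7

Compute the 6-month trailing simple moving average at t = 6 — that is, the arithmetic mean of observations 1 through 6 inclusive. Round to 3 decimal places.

103.900

Sum of periods 1–6: 14.9 + 157.4 + 166.4 + 54.9 + 87.5 + 142.3 = 623.4
Divide by 6: 623.4 / 6 = 103.900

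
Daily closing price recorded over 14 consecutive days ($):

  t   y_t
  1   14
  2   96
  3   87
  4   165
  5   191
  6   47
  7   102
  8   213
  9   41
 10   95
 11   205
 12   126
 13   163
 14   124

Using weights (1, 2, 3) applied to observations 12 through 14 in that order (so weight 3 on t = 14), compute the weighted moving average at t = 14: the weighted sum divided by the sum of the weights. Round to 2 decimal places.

137.33

Weighted sum: 1·126 + 2·163 + 3·124 = 126 + 326 + 372 = 824
Weight total: 1 + 2 + 3 = 6
WMA = 824 / 6 = 137.33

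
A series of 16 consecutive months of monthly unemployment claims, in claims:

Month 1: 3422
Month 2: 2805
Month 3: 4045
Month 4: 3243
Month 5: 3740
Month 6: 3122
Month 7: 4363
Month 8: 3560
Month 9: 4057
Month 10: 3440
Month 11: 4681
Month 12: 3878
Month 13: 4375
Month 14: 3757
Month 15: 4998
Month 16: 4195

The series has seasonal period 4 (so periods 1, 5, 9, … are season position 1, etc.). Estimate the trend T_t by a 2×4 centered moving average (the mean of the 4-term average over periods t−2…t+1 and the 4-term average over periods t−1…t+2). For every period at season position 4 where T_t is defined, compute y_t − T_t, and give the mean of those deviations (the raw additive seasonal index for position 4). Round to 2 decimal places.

-255.08

Season position 4 occurs at t = 4, 8, 12 (where T_t is defined).
t=4: T_4 = 3497.8750; y_4 − T_4 = 3243 − 3497.8750 = -254.8750
t=8: T_8 = 3815.2500; y_8 − T_8 = 3560 − 3815.2500 = -255.2500
t=12: T_12 = 4133.1250; y_12 − T_12 = 3878 − 4133.1250 = -255.1250
Mean deviation: (-254.8750 + -255.2500 + -255.1250) / 3 = -255.08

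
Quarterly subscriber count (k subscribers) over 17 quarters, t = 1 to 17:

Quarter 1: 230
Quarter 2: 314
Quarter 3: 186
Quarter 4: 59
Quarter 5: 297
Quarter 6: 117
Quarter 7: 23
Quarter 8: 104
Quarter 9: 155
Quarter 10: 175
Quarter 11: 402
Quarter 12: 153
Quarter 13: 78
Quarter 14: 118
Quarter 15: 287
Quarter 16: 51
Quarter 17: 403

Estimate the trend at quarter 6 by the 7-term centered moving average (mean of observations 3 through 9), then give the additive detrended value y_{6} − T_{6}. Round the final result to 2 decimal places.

Trend T_6 = (186 + 59 + 297 + 117 + 23 + 104 + 155) / 7 = 941/7 = 134.4286
Detrended value: 117 − 134.4286 = -17.43

-17.43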